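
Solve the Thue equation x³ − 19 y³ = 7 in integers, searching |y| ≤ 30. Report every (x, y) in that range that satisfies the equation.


The equation is x³ - 19y³ = 7. For fixed y, x³ = 19·y³ + 7, so a solution requires the RHS to be a perfect cube.
Strategy: iterate y from -30 to 30, compute RHS = 19·y³ + 7, and check whether it is a (positive or negative) perfect cube.
Check small values of y:
  y = 0: RHS = 7 is not a perfect cube.
  y = 1: RHS = 26 is not a perfect cube.
  y = -1: RHS = -12 is not a perfect cube.
  y = 2: RHS = 159 is not a perfect cube.
  y = -2: RHS = -145 is not a perfect cube.
  y = 3: RHS = 520 is not a perfect cube.
  y = -3: RHS = -506 is not a perfect cube.
Continuing the search up to |y| = 30 finds no solutions either.
No (x, y) in the scanned range satisfies the equation.

No integer solutions with |y| ≤ 30.


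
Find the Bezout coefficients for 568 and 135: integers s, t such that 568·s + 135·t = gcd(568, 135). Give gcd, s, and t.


Euclidean algorithm on (568, 135) — divide until remainder is 0:
  568 = 4 · 135 + 28
  135 = 4 · 28 + 23
  28 = 1 · 23 + 5
  23 = 4 · 5 + 3
  5 = 1 · 3 + 2
  3 = 1 · 2 + 1
  2 = 2 · 1 + 0
gcd(568, 135) = 1.
Track Bezout coefficients alongside the remainders: start with r₀ = 568 = a·1 + b·0 (s = 1, t = 0) and r₁ = 135 = a·0 + b·1 (s = 0, t = 1); each new remainder r_{k+1} = r_{k-1} − q_k·r_k inherits s_{k+1} = s_{k-1} − q_k·s_k, t_{k+1} = t_{k-1} − q_k·t_k, so r_k = a·s_k + b·t_k at every step:
  q = 4: r = 28, s = 1 − 4·0 = 1, t = 0 − 4·1 = -4  (check: 568·1 + 135·(-4) = 28)
  q = 4: r = 23, s = 0 − 4·1 = -4, t = 1 − 4·(-4) = 17  (check: 568·(-4) + 135·17 = 23)
  q = 1: r = 5, s = 1 − 1·(-4) = 5, t = -4 − 1·17 = -21  (check: 568·5 + 135·(-21) = 5)
  q = 4: r = 3, s = -4 − 4·5 = -24, t = 17 − 4·(-21) = 101  (check: 568·(-24) + 135·101 = 3)
  q = 1: r = 2, s = 5 − 1·(-24) = 29, t = -21 − 1·101 = -122  (check: 568·29 + 135·(-122) = 2)
  q = 1: r = 1, s = -24 − 1·29 = -53, t = 101 − 1·(-122) = 223  (check: 568·(-53) + 135·223 = 1)
The row with r = 1 (the gcd) gives the Bezout coefficients s = -53, t = 223.
Result: 568 · (-53) + 135 · (223) = 1.

gcd(568, 135) = 1; s = -53, t = 223 (check: 568·(-53) + 135·223 = 1).


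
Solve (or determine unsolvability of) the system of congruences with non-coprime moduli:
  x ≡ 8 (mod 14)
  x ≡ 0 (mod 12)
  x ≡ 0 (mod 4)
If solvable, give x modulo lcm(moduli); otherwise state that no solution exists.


Moduli 14, 12, 4 are not pairwise coprime, so CRT works modulo lcm(m_i) when all pairwise compatibility conditions hold.
Pairwise compatibility: gcd(m_i, m_j) must divide a_i - a_j for every pair.
Merge one congruence at a time:
  Start: x ≡ 8 (mod 14).
  Combine with x ≡ 0 (mod 12): gcd(14, 12) = 2; 0 - 8 = -8, which IS divisible by 2, so compatible.
    Write x = 8 + 14·t and substitute into x ≡ 0 (mod 12): 14·t ≡ 0 − 8 = -8 (mod 12).
    Divide the congruence (and modulus) by g = 2: 7·t ≡ -4 (mod 6).
    Reduce coefficients mod 6: 1·t ≡ 2 (mod 6).
    So t ≡ 2 (mod 6).
    Then x = 8 + 14·2 = 36, valid modulo lcm(14, 12) = 84: x ≡ 36 (mod 84).
  Combine with x ≡ 0 (mod 4): gcd(84, 4) = 4; 0 - 36 = -36, which IS divisible by 4, so compatible.
    Write x = 36 + 84·t and substitute into x ≡ 0 (mod 4): 84·t ≡ 0 − 36 = -36 (mod 4).
    Divide the congruence (and modulus) by g = 4: 21·t ≡ -9 (mod 1).
    Modulo 1 every t works; take t = 0.
    Then x = 36 + 84·0 = 36, valid modulo lcm(84, 4) = 84: x ≡ 36 (mod 84).
Verify: 36 mod 14 = 8, 36 mod 12 = 0, 36 mod 4 = 0.

x ≡ 36 (mod 84).


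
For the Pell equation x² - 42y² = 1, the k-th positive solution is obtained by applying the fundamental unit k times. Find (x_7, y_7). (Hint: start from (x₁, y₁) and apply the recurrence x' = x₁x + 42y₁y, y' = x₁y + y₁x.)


Step 1: Find the fundamental solution (x₁, y₁) of x² - 42y² = 1.
  Expand √42 as a continued fraction. a₀ = ⌊√42⌋ = 6; iterate m_{k+1} = d_k·a_k − m_k, d_{k+1} = (42 − m_{k+1}²)/d_k, a_{k+1} = ⌊(a₀ + m_{k+1})/d_{k+1}⌋ (starting m₀ = 0, d₀ = 1), with convergents p_k = a_k·p_{k-1} + p_{k-2}, q_k = a_k·q_{k-1} + q_{k-2} (p₋₁ = 1, q₋₁ = 0):
  k = 0: a₀ = 6; p₀/q₀ = 6/1; p₀² − 42·q₀² = 36 − 42 = -6.
  k = 1: m = 6, d = 6, a = ⌊(6 + 6)/6⌋ = 2; p/q = (2·6 + 1)/(2·1 + 0) = 13/2; p² − 42·q² = 169 − 168 = 1.
  The first convergent with p² − 42·q² = 1 gives the fundamental solution (x₁, y₁) = (13, 2).
Step 2: Apply the recurrence (x_{n+1}, y_{n+1}) = (x₁x_n + 42y₁y_n, x₁y_n + y₁x_n) repeatedly.
  From (x_1, y_1) = (13, 2): x_2 = 13·13 + 42·2·2 = 337; y_2 = 13·2 + 2·13 = 52.
  From (x_2, y_2) = (337, 52): x_3 = 13·337 + 42·2·52 = 8749; y_3 = 13·52 + 2·337 = 1350.
  From (x_3, y_3) = (8749, 1350): x_4 = 13·8749 + 42·2·1350 = 227137; y_4 = 13·1350 + 2·8749 = 35048.
  From (x_4, y_4) = (227137, 35048): x_5 = 13·227137 + 42·2·35048 = 5896813; y_5 = 13·35048 + 2·227137 = 909898.
  From (x_5, y_5) = (5896813, 909898): x_6 = 13·5896813 + 42·2·909898 = 153090001; y_6 = 13·909898 + 2·5896813 = 23622300.
  From (x_6, y_6) = (153090001, 23622300): x_7 = 13·153090001 + 42·2·23622300 = 3974443213; y_7 = 13·23622300 + 2·153090001 = 613269902.
Step 3: Verify x_7² - 42·y_7² = 15796198853361763369 - 15796198853361763368 = 1 (should be 1). ✓

(x_1, y_1) = (13, 2); (x_7, y_7) = (3974443213, 613269902).


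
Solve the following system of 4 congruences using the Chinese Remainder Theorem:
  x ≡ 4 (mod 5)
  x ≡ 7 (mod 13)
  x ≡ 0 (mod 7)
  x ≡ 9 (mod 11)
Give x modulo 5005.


Product of moduli M = 5 · 13 · 7 · 11 = 5005.
Merge one congruence at a time:
  Start: x ≡ 4 (mod 5).
  Combine with x ≡ 7 (mod 13); new modulus lcm = 65.
    Write x = 4 + 5·t and substitute into x ≡ 7 (mod 13): 5·t ≡ 7 − 4 = 3 (mod 13).
    The inverse of 5 mod 13 is 8 (since 5·8 = 40 = 3·13 + 1), so t ≡ 8·3 = 24 ≡ 11 (mod 13).
    Then x = 4 + 5·11 = 59, valid modulo lcm(5, 13) = 65: x ≡ 59 (mod 65).
  Combine with x ≡ 0 (mod 7); new modulus lcm = 455.
    Write x = 59 + 65·t and substitute into x ≡ 0 (mod 7): 65·t ≡ 0 − 59 = -59 (mod 7).
    Reduce coefficients mod 7: 2·t ≡ 4 (mod 7).
    The inverse of 2 mod 7 is 4 (since 2·4 = 8 = 1·7 + 1), so t ≡ 4·4 = 16 ≡ 2 (mod 7).
    Then x = 59 + 65·2 = 189, valid modulo lcm(65, 7) = 455: x ≡ 189 (mod 455).
  Combine with x ≡ 9 (mod 11); new modulus lcm = 5005.
    Write x = 189 + 455·t and substitute into x ≡ 9 (mod 11): 455·t ≡ 9 − 189 = -180 (mod 11).
    Reduce coefficients mod 11: 4·t ≡ 7 (mod 11).
    The inverse of 4 mod 11 is 3 (since 4·3 = 12 = 1·11 + 1), so t ≡ 3·7 = 21 ≡ 10 (mod 11).
    Then x = 189 + 455·10 = 4739, valid modulo lcm(455, 11) = 5005: x ≡ 4739 (mod 5005).
Verify against each original: 4739 mod 5 = 4, 4739 mod 13 = 7, 4739 mod 7 = 0, 4739 mod 11 = 9.

x ≡ 4739 (mod 5005).


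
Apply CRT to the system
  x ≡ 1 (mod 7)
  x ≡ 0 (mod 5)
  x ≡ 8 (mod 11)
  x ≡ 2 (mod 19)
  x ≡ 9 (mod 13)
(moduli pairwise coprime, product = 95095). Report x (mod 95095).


Product of moduli M = 7 · 5 · 11 · 19 · 13 = 95095.
Merge one congruence at a time:
  Start: x ≡ 1 (mod 7).
  Combine with x ≡ 0 (mod 5); new modulus lcm = 35.
    Write x = 1 + 7·t and substitute into x ≡ 0 (mod 5): 7·t ≡ 0 − 1 = -1 (mod 5).
    Reduce coefficients mod 5: 2·t ≡ 4 (mod 5).
    The inverse of 2 mod 5 is 3 (since 2·3 = 6 = 1·5 + 1), so t ≡ 3·4 = 12 ≡ 2 (mod 5).
    Then x = 1 + 7·2 = 15, valid modulo lcm(7, 5) = 35: x ≡ 15 (mod 35).
  Combine with x ≡ 8 (mod 11); new modulus lcm = 385.
    Write x = 15 + 35·t and substitute into x ≡ 8 (mod 11): 35·t ≡ 8 − 15 = -7 (mod 11).
    Reduce coefficients mod 11: 2·t ≡ 4 (mod 11).
    The inverse of 2 mod 11 is 6 (since 2·6 = 12 = 1·11 + 1), so t ≡ 6·4 = 24 ≡ 2 (mod 11).
    Then x = 15 + 35·2 = 85, valid modulo lcm(35, 11) = 385: x ≡ 85 (mod 385).
  Combine with x ≡ 2 (mod 19); new modulus lcm = 7315.
    Write x = 85 + 385·t and substitute into x ≡ 2 (mod 19): 385·t ≡ 2 − 85 = -83 (mod 19).
    Reduce coefficients mod 19: 5·t ≡ 12 (mod 19).
    The inverse of 5 mod 19 is 4 (since 5·4 = 20 = 1·19 + 1), so t ≡ 4·12 = 48 ≡ 10 (mod 19).
    Then x = 85 + 385·10 = 3935, valid modulo lcm(385, 19) = 7315: x ≡ 3935 (mod 7315).
  Combine with x ≡ 9 (mod 13); new modulus lcm = 95095.
    Write x = 3935 + 7315·t and substitute into x ≡ 9 (mod 13): 7315·t ≡ 9 − 3935 = -3926 (mod 13).
    Reduce coefficients mod 13: 9·t ≡ 0 (mod 13).
    The inverse of 9 mod 13 is 3 (since 9·3 = 27 = 2·13 + 1), so t ≡ 3·0 = 0 ≡ 0 (mod 13).
    Then x = 3935 + 7315·0 = 3935, valid modulo lcm(7315, 13) = 95095: x ≡ 3935 (mod 95095).
Verify against each original: 3935 mod 7 = 1, 3935 mod 5 = 0, 3935 mod 11 = 8, 3935 mod 19 = 2, 3935 mod 13 = 9.

x ≡ 3935 (mod 95095).


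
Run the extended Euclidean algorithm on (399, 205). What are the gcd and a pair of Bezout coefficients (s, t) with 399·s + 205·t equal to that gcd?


Euclidean algorithm on (399, 205) — divide until remainder is 0:
  399 = 1 · 205 + 194
  205 = 1 · 194 + 11
  194 = 17 · 11 + 7
  11 = 1 · 7 + 4
  7 = 1 · 4 + 3
  4 = 1 · 3 + 1
  3 = 3 · 1 + 0
gcd(399, 205) = 1.
Track Bezout coefficients alongside the remainders: start with r₀ = 399 = a·1 + b·0 (s = 1, t = 0) and r₁ = 205 = a·0 + b·1 (s = 0, t = 1); each new remainder r_{k+1} = r_{k-1} − q_k·r_k inherits s_{k+1} = s_{k-1} − q_k·s_k, t_{k+1} = t_{k-1} − q_k·t_k, so r_k = a·s_k + b·t_k at every step:
  q = 1: r = 194, s = 1 − 1·0 = 1, t = 0 − 1·1 = -1  (check: 399·1 + 205·(-1) = 194)
  q = 1: r = 11, s = 0 − 1·1 = -1, t = 1 − 1·(-1) = 2  (check: 399·(-1) + 205·2 = 11)
  q = 17: r = 7, s = 1 − 17·(-1) = 18, t = -1 − 17·2 = -35  (check: 399·18 + 205·(-35) = 7)
  q = 1: r = 4, s = -1 − 1·18 = -19, t = 2 − 1·(-35) = 37  (check: 399·(-19) + 205·37 = 4)
  q = 1: r = 3, s = 18 − 1·(-19) = 37, t = -35 − 1·37 = -72  (check: 399·37 + 205·(-72) = 3)
  q = 1: r = 1, s = -19 − 1·37 = -56, t = 37 − 1·(-72) = 109  (check: 399·(-56) + 205·109 = 1)
The row with r = 1 (the gcd) gives the Bezout coefficients s = -56, t = 109.
Result: 399 · (-56) + 205 · (109) = 1.

gcd(399, 205) = 1; s = -56, t = 109 (check: 399·(-56) + 205·109 = 1).


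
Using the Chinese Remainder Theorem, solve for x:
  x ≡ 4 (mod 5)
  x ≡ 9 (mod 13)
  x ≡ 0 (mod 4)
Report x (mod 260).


Moduli 5, 13, 4 are pairwise coprime; by CRT there is a unique solution modulo M = 5 · 13 · 4 = 260.
Solve pairwise, accumulating the modulus:
  Start with x ≡ 4 (mod 5).
  Combine with x ≡ 9 (mod 13): since gcd(5, 13) = 1, we get a unique residue mod 65.
    Write x = 4 + 5·t and substitute into x ≡ 9 (mod 13): 5·t ≡ 9 − 4 = 5 (mod 13).
    The inverse of 5 mod 13 is 8 (since 5·8 = 40 = 3·13 + 1), so t ≡ 8·5 = 40 ≡ 1 (mod 13).
    Then x = 4 + 5·1 = 9, valid modulo lcm(5, 13) = 65: x ≡ 9 (mod 65).
  Combine with x ≡ 0 (mod 4): since gcd(65, 4) = 1, we get a unique residue mod 260.
    Write x = 9 + 65·t and substitute into x ≡ 0 (mod 4): 65·t ≡ 0 − 9 = -9 (mod 4).
    Reduce coefficients mod 4: 1·t ≡ 3 (mod 4).
    So t ≡ 3 (mod 4).
    Then x = 9 + 65·3 = 204, valid modulo lcm(65, 4) = 260: x ≡ 204 (mod 260).
Verify: 204 mod 5 = 4 ✓, 204 mod 13 = 9 ✓, 204 mod 4 = 0 ✓.

x ≡ 204 (mod 260).


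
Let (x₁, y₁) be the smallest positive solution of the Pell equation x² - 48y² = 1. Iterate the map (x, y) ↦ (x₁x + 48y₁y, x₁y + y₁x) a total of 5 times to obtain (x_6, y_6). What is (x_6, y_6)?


Step 1: Find the fundamental solution (x₁, y₁) of x² - 48y² = 1.
  Expand √48 as a continued fraction. a₀ = ⌊√48⌋ = 6; iterate m_{k+1} = d_k·a_k − m_k, d_{k+1} = (48 − m_{k+1}²)/d_k, a_{k+1} = ⌊(a₀ + m_{k+1})/d_{k+1}⌋ (starting m₀ = 0, d₀ = 1), with convergents p_k = a_k·p_{k-1} + p_{k-2}, q_k = a_k·q_{k-1} + q_{k-2} (p₋₁ = 1, q₋₁ = 0):
  k = 0: a₀ = 6; p₀/q₀ = 6/1; p₀² − 48·q₀² = 36 − 48 = -12.
  k = 1: m = 6, d = 12, a = ⌊(6 + 6)/12⌋ = 1; p/q = (1·6 + 1)/(1·1 + 0) = 7/1; p² − 48·q² = 49 − 48 = 1.
  The first convergent with p² − 48·q² = 1 gives the fundamental solution (x₁, y₁) = (7, 1).
Step 2: Apply the recurrence (x_{n+1}, y_{n+1}) = (x₁x_n + 48y₁y_n, x₁y_n + y₁x_n) repeatedly.
  From (x_1, y_1) = (7, 1): x_2 = 7·7 + 48·1·1 = 97; y_2 = 7·1 + 1·7 = 14.
  From (x_2, y_2) = (97, 14): x_3 = 7·97 + 48·1·14 = 1351; y_3 = 7·14 + 1·97 = 195.
  From (x_3, y_3) = (1351, 195): x_4 = 7·1351 + 48·1·195 = 18817; y_4 = 7·195 + 1·1351 = 2716.
  From (x_4, y_4) = (18817, 2716): x_5 = 7·18817 + 48·1·2716 = 262087; y_5 = 7·2716 + 1·18817 = 37829.
  From (x_5, y_5) = (262087, 37829): x_6 = 7·262087 + 48·1·37829 = 3650401; y_6 = 7·37829 + 1·262087 = 526890.
Step 3: Verify x_6² - 48·y_6² = 13325427460801 - 13325427460800 = 1 (should be 1). ✓

(x_1, y_1) = (7, 1); (x_6, y_6) = (3650401, 526890).


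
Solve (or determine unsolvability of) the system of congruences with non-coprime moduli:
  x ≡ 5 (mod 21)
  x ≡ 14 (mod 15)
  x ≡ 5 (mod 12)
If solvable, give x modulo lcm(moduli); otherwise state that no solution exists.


Moduli 21, 15, 12 are not pairwise coprime, so CRT works modulo lcm(m_i) when all pairwise compatibility conditions hold.
Pairwise compatibility: gcd(m_i, m_j) must divide a_i - a_j for every pair.
Merge one congruence at a time:
  Start: x ≡ 5 (mod 21).
  Combine with x ≡ 14 (mod 15): gcd(21, 15) = 3; 14 - 5 = 9, which IS divisible by 3, so compatible.
    Write x = 5 + 21·t and substitute into x ≡ 14 (mod 15): 21·t ≡ 14 − 5 = 9 (mod 15).
    Divide the congruence (and modulus) by g = 3: 7·t ≡ 3 (mod 5).
    Reduce coefficients mod 5: 2·t ≡ 3 (mod 5).
    The inverse of 2 mod 5 is 3 (since 2·3 = 6 = 1·5 + 1), so t ≡ 3·3 = 9 ≡ 4 (mod 5).
    Then x = 5 + 21·4 = 89, valid modulo lcm(21, 15) = 105: x ≡ 89 (mod 105).
  Combine with x ≡ 5 (mod 12): gcd(105, 12) = 3; 5 - 89 = -84, which IS divisible by 3, so compatible.
    Write x = 89 + 105·t and substitute into x ≡ 5 (mod 12): 105·t ≡ 5 − 89 = -84 (mod 12).
    Divide the congruence (and modulus) by g = 3: 35·t ≡ -28 (mod 4).
    Reduce coefficients mod 4: 3·t ≡ 0 (mod 4).
    The inverse of 3 mod 4 is 3 (since 3·3 = 9 = 2·4 + 1), so t ≡ 3·0 = 0 ≡ 0 (mod 4).
    Then x = 89 + 105·0 = 89, valid modulo lcm(105, 12) = 420: x ≡ 89 (mod 420).
Verify: 89 mod 21 = 5, 89 mod 15 = 14, 89 mod 12 = 5.

x ≡ 89 (mod 420).


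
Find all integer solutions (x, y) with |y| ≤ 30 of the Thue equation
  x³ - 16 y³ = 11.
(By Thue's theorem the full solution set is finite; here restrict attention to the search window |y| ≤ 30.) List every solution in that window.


The equation is x³ - 16y³ = 11. For fixed y, x³ = 16·y³ + 11, so a solution requires the RHS to be a perfect cube.
Strategy: iterate y from -30 to 30, compute RHS = 16·y³ + 11, and check whether it is a (positive or negative) perfect cube.
Check small values of y:
  y = 0: RHS = 11 is not a perfect cube.
  y = 1: RHS = 27 = (3)³ ⇒ x = 3 works.
  y = -1: RHS = -5 is not a perfect cube.
  y = 2: RHS = 139 is not a perfect cube.
  y = -2: RHS = -117 is not a perfect cube.
  y = 3: RHS = 443 is not a perfect cube.
  y = -3: RHS = -421 is not a perfect cube.
Continuing the search up to |y| = 30 finds no further solutions beyond those listed.
Collected solutions: (3, 1).

Solutions (with |y| ≤ 30): (3, 1).


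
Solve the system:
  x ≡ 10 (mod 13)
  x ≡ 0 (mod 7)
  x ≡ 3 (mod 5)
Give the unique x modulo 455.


Moduli 13, 7, 5 are pairwise coprime; by CRT there is a unique solution modulo M = 13 · 7 · 5 = 455.
Solve pairwise, accumulating the modulus:
  Start with x ≡ 10 (mod 13).
  Combine with x ≡ 0 (mod 7): since gcd(13, 7) = 1, we get a unique residue mod 91.
    Write x = 10 + 13·t and substitute into x ≡ 0 (mod 7): 13·t ≡ 0 − 10 = -10 (mod 7).
    Reduce coefficients mod 7: 6·t ≡ 4 (mod 7).
    The inverse of 6 mod 7 is 6 (since 6·6 = 36 = 5·7 + 1), so t ≡ 6·4 = 24 ≡ 3 (mod 7).
    Then x = 10 + 13·3 = 49, valid modulo lcm(13, 7) = 91: x ≡ 49 (mod 91).
  Combine with x ≡ 3 (mod 5): since gcd(91, 5) = 1, we get a unique residue mod 455.
    Write x = 49 + 91·t and substitute into x ≡ 3 (mod 5): 91·t ≡ 3 − 49 = -46 (mod 5).
    Reduce coefficients mod 5: 1·t ≡ 4 (mod 5).
    So t ≡ 4 (mod 5).
    Then x = 49 + 91·4 = 413, valid modulo lcm(91, 5) = 455: x ≡ 413 (mod 455).
Verify: 413 mod 13 = 10 ✓, 413 mod 7 = 0 ✓, 413 mod 5 = 3 ✓.

x ≡ 413 (mod 455).


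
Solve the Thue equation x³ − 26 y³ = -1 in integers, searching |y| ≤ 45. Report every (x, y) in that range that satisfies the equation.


The equation is x³ - 26y³ = -1. For fixed y, x³ = 26·y³ − 1, so a solution requires the RHS to be a perfect cube.
Strategy: iterate y from -45 to 45, compute RHS = 26·y³ − 1, and check whether it is a (positive or negative) perfect cube.
Check small values of y:
  y = 0: RHS = -1 = (-1)³ ⇒ x = -1 works.
  y = 1: RHS = 25 is not a perfect cube.
  y = -1: RHS = -27 = (-3)³ ⇒ x = -3 works.
  y = 2: RHS = 207 is not a perfect cube.
  y = -2: RHS = -209 is not a perfect cube.
  y = 3: RHS = 701 is not a perfect cube.
  y = -3: RHS = -703 is not a perfect cube.
Continuing the search up to |y| = 45 finds no further solutions beyond those listed.
Collected solutions: (-1, 0), (-3, -1).

Solutions (with |y| ≤ 45): (-1, 0), (-3, -1).


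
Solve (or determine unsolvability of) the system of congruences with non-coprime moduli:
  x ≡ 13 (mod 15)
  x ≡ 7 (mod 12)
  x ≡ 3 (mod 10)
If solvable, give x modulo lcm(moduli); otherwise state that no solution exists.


Moduli 15, 12, 10 are not pairwise coprime, so CRT works modulo lcm(m_i) when all pairwise compatibility conditions hold.
Pairwise compatibility: gcd(m_i, m_j) must divide a_i - a_j for every pair.
Merge one congruence at a time:
  Start: x ≡ 13 (mod 15).
  Combine with x ≡ 7 (mod 12): gcd(15, 12) = 3; 7 - 13 = -6, which IS divisible by 3, so compatible.
    Write x = 13 + 15·t and substitute into x ≡ 7 (mod 12): 15·t ≡ 7 − 13 = -6 (mod 12).
    Divide the congruence (and modulus) by g = 3: 5·t ≡ -2 (mod 4).
    Reduce coefficients mod 4: 1·t ≡ 2 (mod 4).
    So t ≡ 2 (mod 4).
    Then x = 13 + 15·2 = 43, valid modulo lcm(15, 12) = 60: x ≡ 43 (mod 60).
  Combine with x ≡ 3 (mod 10): gcd(60, 10) = 10; 3 - 43 = -40, which IS divisible by 10, so compatible.
    Write x = 43 + 60·t and substitute into x ≡ 3 (mod 10): 60·t ≡ 3 − 43 = -40 (mod 10).
    Divide the congruence (and modulus) by g = 10: 6·t ≡ -4 (mod 1).
    Modulo 1 every t works; take t = 0.
    Then x = 43 + 60·0 = 43, valid modulo lcm(60, 10) = 60: x ≡ 43 (mod 60).
Verify: 43 mod 15 = 13, 43 mod 12 = 7, 43 mod 10 = 3.

x ≡ 43 (mod 60).


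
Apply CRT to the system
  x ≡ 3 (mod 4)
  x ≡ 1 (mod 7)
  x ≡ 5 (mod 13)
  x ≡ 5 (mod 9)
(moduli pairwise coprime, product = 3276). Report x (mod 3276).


Product of moduli M = 4 · 7 · 13 · 9 = 3276.
Merge one congruence at a time:
  Start: x ≡ 3 (mod 4).
  Combine with x ≡ 1 (mod 7); new modulus lcm = 28.
    Write x = 3 + 4·t and substitute into x ≡ 1 (mod 7): 4·t ≡ 1 − 3 = -2 (mod 7).
    Reduce coefficients mod 7: 4·t ≡ 5 (mod 7).
    The inverse of 4 mod 7 is 2 (since 4·2 = 8 = 1·7 + 1), so t ≡ 2·5 = 10 ≡ 3 (mod 7).
    Then x = 3 + 4·3 = 15, valid modulo lcm(4, 7) = 28: x ≡ 15 (mod 28).
  Combine with x ≡ 5 (mod 13); new modulus lcm = 364.
    Write x = 15 + 28·t and substitute into x ≡ 5 (mod 13): 28·t ≡ 5 − 15 = -10 (mod 13).
    Reduce coefficients mod 13: 2·t ≡ 3 (mod 13).
    The inverse of 2 mod 13 is 7 (since 2·7 = 14 = 1·13 + 1), so t ≡ 7·3 = 21 ≡ 8 (mod 13).
    Then x = 15 + 28·8 = 239, valid modulo lcm(28, 13) = 364: x ≡ 239 (mod 364).
  Combine with x ≡ 5 (mod 9); new modulus lcm = 3276.
    Write x = 239 + 364·t and substitute into x ≡ 5 (mod 9): 364·t ≡ 5 − 239 = -234 (mod 9).
    Reduce coefficients mod 9: 4·t ≡ 0 (mod 9).
    The inverse of 4 mod 9 is 7 (since 4·7 = 28 = 3·9 + 1), so t ≡ 7·0 = 0 ≡ 0 (mod 9).
    Then x = 239 + 364·0 = 239, valid modulo lcm(364, 9) = 3276: x ≡ 239 (mod 3276).
Verify against each original: 239 mod 4 = 3, 239 mod 7 = 1, 239 mod 13 = 5, 239 mod 9 = 5.

x ≡ 239 (mod 3276).


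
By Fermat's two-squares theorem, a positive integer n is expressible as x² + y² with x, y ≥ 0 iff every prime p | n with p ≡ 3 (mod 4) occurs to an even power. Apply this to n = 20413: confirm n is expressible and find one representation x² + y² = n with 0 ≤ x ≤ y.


Step 1: Factor n = 20413 = 137 · 149.
Step 2: Check the mod-4 condition on each prime factor: 137 ≡ 1 (mod 4), exponent 1; 149 ≡ 1 (mod 4), exponent 1.
All primes ≡ 3 (mod 4) appear to even exponent (or don't appear), so by the two-squares theorem n IS expressible as a sum of two squares.
Step 3: Build a representation. Here n = 137 · 149 is a product of primes ≡ 1 (mod 4). Each prime p ≡ 1 (mod 4) is itself a sum of two squares; find a² by testing p − a² for a perfect square:
  137: 137 − 1² = 136, 137 − 2² = 133, 137 − 3² = 128, 137 − 4² = 121 = 11² ⇒ 137 = 4² + 11².
  149: 149 − 1² = 148, 149 − 2² = 145, 149 − 3² = 140, 149 − 4² = 133, 149 − 5² = 124, 149 − 6² = 113, 149 − 7² = 100 = 10² ⇒ 149 = 7² + 10².
  Combine using the Brahmagupta–Fibonacci identity (a² + b²)(c² + d²) = (ac − bd)² + (ad + bc)² = (ac + bd)² + (ad − bc)²:
  137 · 149 = 20413: from (4² + 11²)(7² + 10²), take (4·7 − 11·10, 4·10 + 11·7) = (28 − 110, 40 + 77) = (-82, 117); dropping signs (only squares matter) gives (82, 117); check 82² + 117² = 6724 + 13689 = 20413 ✓.
Step 4: Order so x ≤ y and verify: 82² + 117² = 6724 + 13689 = 20413 = n. ✓

n = 20413 = 82² + 117² (one valid representation with x ≤ y).


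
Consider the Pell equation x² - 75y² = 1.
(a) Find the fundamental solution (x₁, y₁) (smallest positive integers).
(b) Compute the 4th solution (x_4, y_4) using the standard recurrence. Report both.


Step 1: Find the fundamental solution (x₁, y₁) of x² - 75y² = 1.
  Expand √75 as a continued fraction. a₀ = ⌊√75⌋ = 8; iterate m_{k+1} = d_k·a_k − m_k, d_{k+1} = (75 − m_{k+1}²)/d_k, a_{k+1} = ⌊(a₀ + m_{k+1})/d_{k+1}⌋ (starting m₀ = 0, d₀ = 1), with convergents p_k = a_k·p_{k-1} + p_{k-2}, q_k = a_k·q_{k-1} + q_{k-2} (p₋₁ = 1, q₋₁ = 0):
  k = 0: a₀ = 8; p₀/q₀ = 8/1; p₀² − 75·q₀² = 64 − 75 = -11.
  k = 1: m = 8, d = 11, a = ⌊(8 + 8)/11⌋ = 1; p/q = (1·8 + 1)/(1·1 + 0) = 9/1; p² − 75·q² = 81 − 75 = 6.
  k = 2: m = 3, d = 6, a = ⌊(8 + 3)/6⌋ = 1; p/q = (1·9 + 8)/(1·1 + 1) = 17/2; p² − 75·q² = 289 − 300 = -11.
  k = 3: m = 3, d = 11, a = ⌊(8 + 3)/11⌋ = 1; p/q = (1·17 + 9)/(1·2 + 1) = 26/3; p² − 75·q² = 676 − 675 = 1.
  The first convergent with p² − 75·q² = 1 gives the fundamental solution (x₁, y₁) = (26, 3).
Step 2: Apply the recurrence (x_{n+1}, y_{n+1}) = (x₁x_n + 75y₁y_n, x₁y_n + y₁x_n) repeatedly.
  From (x_1, y_1) = (26, 3): x_2 = 26·26 + 75·3·3 = 1351; y_2 = 26·3 + 3·26 = 156.
  From (x_2, y_2) = (1351, 156): x_3 = 26·1351 + 75·3·156 = 70226; y_3 = 26·156 + 3·1351 = 8109.
  From (x_3, y_3) = (70226, 8109): x_4 = 26·70226 + 75·3·8109 = 3650401; y_4 = 26·8109 + 3·70226 = 421512.
Step 3: Verify x_4² - 75·y_4² = 13325427460801 - 13325427460800 = 1 (should be 1). ✓

(x_1, y_1) = (26, 3); (x_4, y_4) = (3650401, 421512).


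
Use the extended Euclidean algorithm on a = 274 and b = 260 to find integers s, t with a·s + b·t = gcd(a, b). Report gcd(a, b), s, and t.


Euclidean algorithm on (274, 260) — divide until remainder is 0:
  274 = 1 · 260 + 14
  260 = 18 · 14 + 8
  14 = 1 · 8 + 6
  8 = 1 · 6 + 2
  6 = 3 · 2 + 0
gcd(274, 260) = 2.
Track Bezout coefficients alongside the remainders: start with r₀ = 274 = a·1 + b·0 (s = 1, t = 0) and r₁ = 260 = a·0 + b·1 (s = 0, t = 1); each new remainder r_{k+1} = r_{k-1} − q_k·r_k inherits s_{k+1} = s_{k-1} − q_k·s_k, t_{k+1} = t_{k-1} − q_k·t_k, so r_k = a·s_k + b·t_k at every step:
  q = 1: r = 14, s = 1 − 1·0 = 1, t = 0 − 1·1 = -1  (check: 274·1 + 260·(-1) = 14)
  q = 18: r = 8, s = 0 − 18·1 = -18, t = 1 − 18·(-1) = 19  (check: 274·(-18) + 260·19 = 8)
  q = 1: r = 6, s = 1 − 1·(-18) = 19, t = -1 − 1·19 = -20  (check: 274·19 + 260·(-20) = 6)
  q = 1: r = 2, s = -18 − 1·19 = -37, t = 19 − 1·(-20) = 39  (check: 274·(-37) + 260·39 = 2)
The row with r = 2 (the gcd) gives the Bezout coefficients s = -37, t = 39.
Result: 274 · (-37) + 260 · (39) = 2.

gcd(274, 260) = 2; s = -37, t = 39 (check: 274·(-37) + 260·39 = 2).


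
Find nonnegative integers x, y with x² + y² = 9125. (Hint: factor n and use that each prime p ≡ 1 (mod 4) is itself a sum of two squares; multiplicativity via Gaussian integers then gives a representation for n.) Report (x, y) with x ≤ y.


Step 1: Factor n = 9125 = 5^3 · 73.
Step 2: Check the mod-4 condition on each prime factor: 5 ≡ 1 (mod 4), exponent 3; 73 ≡ 1 (mod 4), exponent 1.
All primes ≡ 3 (mod 4) appear to even exponent (or don't appear), so by the two-squares theorem n IS expressible as a sum of two squares.
Step 3: Build a representation. Group n = k² · m with k = 5 and m = 5 · 73 = 365 (a product of primes ≡ 1 (mod 4)); a representation of m scales to one of n via (k·x)² + (k·y)² = k²(x² + y²). Each prime p ≡ 1 (mod 4) is itself a sum of two squares; find a² by testing p − a² for a perfect square:
  5: 5 − 1² = 4 = 2² ⇒ 5 = 1² + 2².
  73: 73 − 1² = 72, 73 − 2² = 69, 73 − 3² = 64 = 8² ⇒ 73 = 3² + 8².
  Combine using the Brahmagupta–Fibonacci identity (a² + b²)(c² + d²) = (ac − bd)² + (ad + bc)² = (ac + bd)² + (ad − bc)²:
  5 · 73 = 365: from (1² + 2²)(3² + 8²), take (1·3 − 2·8, 1·8 + 2·3) = (3 − 16, 8 + 6) = (-13, 14); dropping signs (only squares matter) gives (13, 14); check 13² + 14² = 169 + 196 = 365 ✓.
  Scale by k = 5: (5·13, 5·14) = (65, 70).
Step 4: Order so x ≤ y and verify: 65² + 70² = 4225 + 4900 = 9125 = n. ✓

n = 9125 = 65² + 70² (one valid representation with x ≤ y).


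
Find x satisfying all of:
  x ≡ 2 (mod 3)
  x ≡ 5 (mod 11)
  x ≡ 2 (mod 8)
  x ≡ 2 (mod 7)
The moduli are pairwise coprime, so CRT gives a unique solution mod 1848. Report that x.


Product of moduli M = 3 · 11 · 8 · 7 = 1848.
Merge one congruence at a time:
  Start: x ≡ 2 (mod 3).
  Combine with x ≡ 5 (mod 11); new modulus lcm = 33.
    Write x = 2 + 3·t and substitute into x ≡ 5 (mod 11): 3·t ≡ 5 − 2 = 3 (mod 11).
    The inverse of 3 mod 11 is 4 (since 3·4 = 12 = 1·11 + 1), so t ≡ 4·3 = 12 ≡ 1 (mod 11).
    Then x = 2 + 3·1 = 5, valid modulo lcm(3, 11) = 33: x ≡ 5 (mod 33).
  Combine with x ≡ 2 (mod 8); new modulus lcm = 264.
    Write x = 5 + 33·t and substitute into x ≡ 2 (mod 8): 33·t ≡ 2 − 5 = -3 (mod 8).
    Reduce coefficients mod 8: 1·t ≡ 5 (mod 8).
    So t ≡ 5 (mod 8).
    Then x = 5 + 33·5 = 170, valid modulo lcm(33, 8) = 264: x ≡ 170 (mod 264).
  Combine with x ≡ 2 (mod 7); new modulus lcm = 1848.
    Write x = 170 + 264·t and substitute into x ≡ 2 (mod 7): 264·t ≡ 2 − 170 = -168 (mod 7).
    Reduce coefficients mod 7: 5·t ≡ 0 (mod 7).
    The inverse of 5 mod 7 is 3 (since 5·3 = 15 = 2·7 + 1), so t ≡ 3·0 = 0 ≡ 0 (mod 7).
    Then x = 170 + 264·0 = 170, valid modulo lcm(264, 7) = 1848: x ≡ 170 (mod 1848).
Verify against each original: 170 mod 3 = 2, 170 mod 11 = 5, 170 mod 8 = 2, 170 mod 7 = 2.

x ≡ 170 (mod 1848).


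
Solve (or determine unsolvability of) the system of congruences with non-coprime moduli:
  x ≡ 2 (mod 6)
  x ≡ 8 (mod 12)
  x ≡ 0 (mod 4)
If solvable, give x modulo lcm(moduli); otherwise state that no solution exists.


Moduli 6, 12, 4 are not pairwise coprime, so CRT works modulo lcm(m_i) when all pairwise compatibility conditions hold.
Pairwise compatibility: gcd(m_i, m_j) must divide a_i - a_j for every pair.
Merge one congruence at a time:
  Start: x ≡ 2 (mod 6).
  Combine with x ≡ 8 (mod 12): gcd(6, 12) = 6; 8 - 2 = 6, which IS divisible by 6, so compatible.
    Write x = 2 + 6·t and substitute into x ≡ 8 (mod 12): 6·t ≡ 8 − 2 = 6 (mod 12).
    Divide the congruence (and modulus) by g = 6: 1·t ≡ 1 (mod 2).
    So t ≡ 1 (mod 2).
    Then x = 2 + 6·1 = 8, valid modulo lcm(6, 12) = 12: x ≡ 8 (mod 12).
  Combine with x ≡ 0 (mod 4): gcd(12, 4) = 4; 0 - 8 = -8, which IS divisible by 4, so compatible.
    Write x = 8 + 12·t and substitute into x ≡ 0 (mod 4): 12·t ≡ 0 − 8 = -8 (mod 4).
    Divide the congruence (and modulus) by g = 4: 3·t ≡ -2 (mod 1).
    Modulo 1 every t works; take t = 0.
    Then x = 8 + 12·0 = 8, valid modulo lcm(12, 4) = 12: x ≡ 8 (mod 12).
Verify: 8 mod 6 = 2, 8 mod 12 = 8, 8 mod 4 = 0.

x ≡ 8 (mod 12).


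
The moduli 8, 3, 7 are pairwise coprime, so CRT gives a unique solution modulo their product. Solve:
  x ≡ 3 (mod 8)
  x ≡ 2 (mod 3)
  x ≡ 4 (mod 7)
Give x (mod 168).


Moduli 8, 3, 7 are pairwise coprime; by CRT there is a unique solution modulo M = 8 · 3 · 7 = 168.
Solve pairwise, accumulating the modulus:
  Start with x ≡ 3 (mod 8).
  Combine with x ≡ 2 (mod 3): since gcd(8, 3) = 1, we get a unique residue mod 24.
    Write x = 3 + 8·t and substitute into x ≡ 2 (mod 3): 8·t ≡ 2 − 3 = -1 (mod 3).
    Reduce coefficients mod 3: 2·t ≡ 2 (mod 3).
    The inverse of 2 mod 3 is 2 (since 2·2 = 4 = 1·3 + 1), so t ≡ 2·2 = 4 ≡ 1 (mod 3).
    Then x = 3 + 8·1 = 11, valid modulo lcm(8, 3) = 24: x ≡ 11 (mod 24).
  Combine with x ≡ 4 (mod 7): since gcd(24, 7) = 1, we get a unique residue mod 168.
    Write x = 11 + 24·t and substitute into x ≡ 4 (mod 7): 24·t ≡ 4 − 11 = -7 (mod 7).
    Reduce coefficients mod 7: 3·t ≡ 0 (mod 7).
    The inverse of 3 mod 7 is 5 (since 3·5 = 15 = 2·7 + 1), so t ≡ 5·0 = 0 ≡ 0 (mod 7).
    Then x = 11 + 24·0 = 11, valid modulo lcm(24, 7) = 168: x ≡ 11 (mod 168).
Verify: 11 mod 8 = 3 ✓, 11 mod 3 = 2 ✓, 11 mod 7 = 4 ✓.

x ≡ 11 (mod 168).


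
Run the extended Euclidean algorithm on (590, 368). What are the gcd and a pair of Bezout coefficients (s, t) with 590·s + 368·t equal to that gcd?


Euclidean algorithm on (590, 368) — divide until remainder is 0:
  590 = 1 · 368 + 222
  368 = 1 · 222 + 146
  222 = 1 · 146 + 76
  146 = 1 · 76 + 70
  76 = 1 · 70 + 6
  70 = 11 · 6 + 4
  6 = 1 · 4 + 2
  4 = 2 · 2 + 0
gcd(590, 368) = 2.
Track Bezout coefficients alongside the remainders: start with r₀ = 590 = a·1 + b·0 (s = 1, t = 0) and r₁ = 368 = a·0 + b·1 (s = 0, t = 1); each new remainder r_{k+1} = r_{k-1} − q_k·r_k inherits s_{k+1} = s_{k-1} − q_k·s_k, t_{k+1} = t_{k-1} − q_k·t_k, so r_k = a·s_k + b·t_k at every step:
  q = 1: r = 222, s = 1 − 1·0 = 1, t = 0 − 1·1 = -1  (check: 590·1 + 368·(-1) = 222)
  q = 1: r = 146, s = 0 − 1·1 = -1, t = 1 − 1·(-1) = 2  (check: 590·(-1) + 368·2 = 146)
  q = 1: r = 76, s = 1 − 1·(-1) = 2, t = -1 − 1·2 = -3  (check: 590·2 + 368·(-3) = 76)
  q = 1: r = 70, s = -1 − 1·2 = -3, t = 2 − 1·(-3) = 5  (check: 590·(-3) + 368·5 = 70)
  q = 1: r = 6, s = 2 − 1·(-3) = 5, t = -3 − 1·5 = -8  (check: 590·5 + 368·(-8) = 6)
  q = 11: r = 4, s = -3 − 11·5 = -58, t = 5 − 11·(-8) = 93  (check: 590·(-58) + 368·93 = 4)
  q = 1: r = 2, s = 5 − 1·(-58) = 63, t = -8 − 1·93 = -101  (check: 590·63 + 368·(-101) = 2)
The row with r = 2 (the gcd) gives the Bezout coefficients s = 63, t = -101.
Result: 590 · (63) + 368 · (-101) = 2.

gcd(590, 368) = 2; s = 63, t = -101 (check: 590·63 + 368·(-101) = 2).


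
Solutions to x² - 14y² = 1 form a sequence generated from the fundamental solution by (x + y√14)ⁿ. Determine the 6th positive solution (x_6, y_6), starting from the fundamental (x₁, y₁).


Step 1: Find the fundamental solution (x₁, y₁) of x² - 14y² = 1.
  Expand √14 as a continued fraction. a₀ = ⌊√14⌋ = 3; iterate m_{k+1} = d_k·a_k − m_k, d_{k+1} = (14 − m_{k+1}²)/d_k, a_{k+1} = ⌊(a₀ + m_{k+1})/d_{k+1}⌋ (starting m₀ = 0, d₀ = 1), with convergents p_k = a_k·p_{k-1} + p_{k-2}, q_k = a_k·q_{k-1} + q_{k-2} (p₋₁ = 1, q₋₁ = 0):
  k = 0: a₀ = 3; p₀/q₀ = 3/1; p₀² − 14·q₀² = 9 − 14 = -5.
  k = 1: m = 3, d = 5, a = ⌊(3 + 3)/5⌋ = 1; p/q = (1·3 + 1)/(1·1 + 0) = 4/1; p² − 14·q² = 16 − 14 = 2.
  k = 2: m = 2, d = 2, a = ⌊(3 + 2)/2⌋ = 2; p/q = (2·4 + 3)/(2·1 + 1) = 11/3; p² − 14·q² = 121 − 126 = -5.
  k = 3: m = 2, d = 5, a = ⌊(3 + 2)/5⌋ = 1; p/q = (1·11 + 4)/(1·3 + 1) = 15/4; p² − 14·q² = 225 − 224 = 1.
  The first convergent with p² − 14·q² = 1 gives the fundamental solution (x₁, y₁) = (15, 4).
Step 2: Apply the recurrence (x_{n+1}, y_{n+1}) = (x₁x_n + 14y₁y_n, x₁y_n + y₁x_n) repeatedly.
  From (x_1, y_1) = (15, 4): x_2 = 15·15 + 14·4·4 = 449; y_2 = 15·4 + 4·15 = 120.
  From (x_2, y_2) = (449, 120): x_3 = 15·449 + 14·4·120 = 13455; y_3 = 15·120 + 4·449 = 3596.
  From (x_3, y_3) = (13455, 3596): x_4 = 15·13455 + 14·4·3596 = 403201; y_4 = 15·3596 + 4·13455 = 107760.
  From (x_4, y_4) = (403201, 107760): x_5 = 15·403201 + 14·4·107760 = 12082575; y_5 = 15·107760 + 4·403201 = 3229204.
  From (x_5, y_5) = (12082575, 3229204): x_6 = 15·12082575 + 14·4·3229204 = 362074049; y_6 = 15·3229204 + 4·12082575 = 96768360.
Step 3: Verify x_6² - 14·y_6² = 131097616959254401 - 131097616959254400 = 1 (should be 1). ✓

(x_1, y_1) = (15, 4); (x_6, y_6) = (362074049, 96768360).


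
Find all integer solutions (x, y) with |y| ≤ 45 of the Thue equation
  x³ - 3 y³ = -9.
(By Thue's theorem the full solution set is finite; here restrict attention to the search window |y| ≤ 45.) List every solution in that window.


The equation is x³ - 3y³ = -9. For fixed y, x³ = 3·y³ − 9, so a solution requires the RHS to be a perfect cube.
Strategy: iterate y from -45 to 45, compute RHS = 3·y³ − 9, and check whether it is a (positive or negative) perfect cube.
Check small values of y:
  y = 0: RHS = -9 is not a perfect cube.
  y = 1: RHS = -6 is not a perfect cube.
  y = -1: RHS = -12 is not a perfect cube.
  y = 2: RHS = 15 is not a perfect cube.
  y = -2: RHS = -33 is not a perfect cube.
  y = 3: RHS = 72 is not a perfect cube.
  y = -3: RHS = -90 is not a perfect cube.
Continuing the search up to |y| = 45 finds no solutions either.
No (x, y) in the scanned range satisfies the equation.

No integer solutions with |y| ≤ 45.


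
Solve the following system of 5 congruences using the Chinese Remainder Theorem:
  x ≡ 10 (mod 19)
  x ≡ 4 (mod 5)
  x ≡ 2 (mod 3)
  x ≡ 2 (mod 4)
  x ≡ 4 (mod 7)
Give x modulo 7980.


Product of moduli M = 19 · 5 · 3 · 4 · 7 = 7980.
Merge one congruence at a time:
  Start: x ≡ 10 (mod 19).
  Combine with x ≡ 4 (mod 5); new modulus lcm = 95.
    Write x = 10 + 19·t and substitute into x ≡ 4 (mod 5): 19·t ≡ 4 − 10 = -6 (mod 5).
    Reduce coefficients mod 5: 4·t ≡ 4 (mod 5).
    The inverse of 4 mod 5 is 4 (since 4·4 = 16 = 3·5 + 1), so t ≡ 4·4 = 16 ≡ 1 (mod 5).
    Then x = 10 + 19·1 = 29, valid modulo lcm(19, 5) = 95: x ≡ 29 (mod 95).
  Combine with x ≡ 2 (mod 3); new modulus lcm = 285.
    Write x = 29 + 95·t and substitute into x ≡ 2 (mod 3): 95·t ≡ 2 − 29 = -27 (mod 3).
    Reduce coefficients mod 3: 2·t ≡ 0 (mod 3).
    The inverse of 2 mod 3 is 2 (since 2·2 = 4 = 1·3 + 1), so t ≡ 2·0 = 0 ≡ 0 (mod 3).
    Then x = 29 + 95·0 = 29, valid modulo lcm(95, 3) = 285: x ≡ 29 (mod 285).
  Combine with x ≡ 2 (mod 4); new modulus lcm = 1140.
    Write x = 29 + 285·t and substitute into x ≡ 2 (mod 4): 285·t ≡ 2 − 29 = -27 (mod 4).
    Reduce coefficients mod 4: 1·t ≡ 1 (mod 4).
    So t ≡ 1 (mod 4).
    Then x = 29 + 285·1 = 314, valid modulo lcm(285, 4) = 1140: x ≡ 314 (mod 1140).
  Combine with x ≡ 4 (mod 7); new modulus lcm = 7980.
    Write x = 314 + 1140·t and substitute into x ≡ 4 (mod 7): 1140·t ≡ 4 − 314 = -310 (mod 7).
    Reduce coefficients mod 7: 6·t ≡ 5 (mod 7).
    The inverse of 6 mod 7 is 6 (since 6·6 = 36 = 5·7 + 1), so t ≡ 6·5 = 30 ≡ 2 (mod 7).
    Then x = 314 + 1140·2 = 2594, valid modulo lcm(1140, 7) = 7980: x ≡ 2594 (mod 7980).
Verify against each original: 2594 mod 19 = 10, 2594 mod 5 = 4, 2594 mod 3 = 2, 2594 mod 4 = 2, 2594 mod 7 = 4.

x ≡ 2594 (mod 7980).


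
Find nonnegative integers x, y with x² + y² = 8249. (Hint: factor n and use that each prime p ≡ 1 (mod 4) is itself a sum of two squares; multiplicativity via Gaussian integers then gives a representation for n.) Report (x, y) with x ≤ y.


Step 1: Factor n = 8249 = 73 · 113.
Step 2: Check the mod-4 condition on each prime factor: 73 ≡ 1 (mod 4), exponent 1; 113 ≡ 1 (mod 4), exponent 1.
All primes ≡ 3 (mod 4) appear to even exponent (or don't appear), so by the two-squares theorem n IS expressible as a sum of two squares.
Step 3: Build a representation. Here n = 73 · 113 is a product of primes ≡ 1 (mod 4). Each prime p ≡ 1 (mod 4) is itself a sum of two squares; find a² by testing p − a² for a perfect square:
  73: 73 − 1² = 72, 73 − 2² = 69, 73 − 3² = 64 = 8² ⇒ 73 = 3² + 8².
  113: 113 − 1² = 112, 113 − 2² = 109, 113 − 3² = 104, 113 − 4² = 97, 113 − 5² = 88, 113 − 6² = 77, 113 − 7² = 64 = 8² ⇒ 113 = 7² + 8².
  Combine using the Brahmagupta–Fibonacci identity (a² + b²)(c² + d²) = (ac − bd)² + (ad + bc)² = (ac + bd)² + (ad − bc)²:
  73 · 113 = 8249: from (3² + 8²)(7² + 8²), take (3·7 − 8·8, 3·8 + 8·7) = (21 − 64, 24 + 56) = (-43, 80); dropping signs (only squares matter) gives (43, 80); check 43² + 80² = 1849 + 6400 = 8249 ✓.
Step 4: Order so x ≤ y and verify: 43² + 80² = 1849 + 6400 = 8249 = n. ✓

n = 8249 = 43² + 80² (one valid representation with x ≤ y).


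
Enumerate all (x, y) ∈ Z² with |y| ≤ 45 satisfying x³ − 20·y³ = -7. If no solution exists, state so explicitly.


The equation is x³ - 20y³ = -7. For fixed y, x³ = 20·y³ − 7, so a solution requires the RHS to be a perfect cube.
Strategy: iterate y from -45 to 45, compute RHS = 20·y³ − 7, and check whether it is a (positive or negative) perfect cube.
Check small values of y:
  y = 0: RHS = -7 is not a perfect cube.
  y = 1: RHS = 13 is not a perfect cube.
  y = -1: RHS = -27 = (-3)³ ⇒ x = -3 works.
  y = 2: RHS = 153 is not a perfect cube.
  y = -2: RHS = -167 is not a perfect cube.
  y = 3: RHS = 533 is not a perfect cube.
  y = -3: RHS = -547 is not a perfect cube.
Continuing the search up to |y| = 45 finds no further solutions beyond those listed.
Collected solutions: (-3, -1).

Solutions (with |y| ≤ 45): (-3, -1).


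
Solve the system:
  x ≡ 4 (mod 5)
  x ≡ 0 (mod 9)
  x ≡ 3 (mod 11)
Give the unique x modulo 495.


Moduli 5, 9, 11 are pairwise coprime; by CRT there is a unique solution modulo M = 5 · 9 · 11 = 495.
Solve pairwise, accumulating the modulus:
  Start with x ≡ 4 (mod 5).
  Combine with x ≡ 0 (mod 9): since gcd(5, 9) = 1, we get a unique residue mod 45.
    Write x = 4 + 5·t and substitute into x ≡ 0 (mod 9): 5·t ≡ 0 − 4 = -4 (mod 9).
    Reduce coefficients mod 9: 5·t ≡ 5 (mod 9).
    The inverse of 5 mod 9 is 2 (since 5·2 = 10 = 1·9 + 1), so t ≡ 2·5 = 10 ≡ 1 (mod 9).
    Then x = 4 + 5·1 = 9, valid modulo lcm(5, 9) = 45: x ≡ 9 (mod 45).
  Combine with x ≡ 3 (mod 11): since gcd(45, 11) = 1, we get a unique residue mod 495.
    Write x = 9 + 45·t and substitute into x ≡ 3 (mod 11): 45·t ≡ 3 − 9 = -6 (mod 11).
    Reduce coefficients mod 11: 1·t ≡ 5 (mod 11).
    So t ≡ 5 (mod 11).
    Then x = 9 + 45·5 = 234, valid modulo lcm(45, 11) = 495: x ≡ 234 (mod 495).
Verify: 234 mod 5 = 4 ✓, 234 mod 9 = 0 ✓, 234 mod 11 = 3 ✓.

x ≡ 234 (mod 495).


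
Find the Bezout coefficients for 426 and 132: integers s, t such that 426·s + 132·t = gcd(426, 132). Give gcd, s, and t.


Euclidean algorithm on (426, 132) — divide until remainder is 0:
  426 = 3 · 132 + 30
  132 = 4 · 30 + 12
  30 = 2 · 12 + 6
  12 = 2 · 6 + 0
gcd(426, 132) = 6.
Track Bezout coefficients alongside the remainders: start with r₀ = 426 = a·1 + b·0 (s = 1, t = 0) and r₁ = 132 = a·0 + b·1 (s = 0, t = 1); each new remainder r_{k+1} = r_{k-1} − q_k·r_k inherits s_{k+1} = s_{k-1} − q_k·s_k, t_{k+1} = t_{k-1} − q_k·t_k, so r_k = a·s_k + b·t_k at every step:
  q = 3: r = 30, s = 1 − 3·0 = 1, t = 0 − 3·1 = -3  (check: 426·1 + 132·(-3) = 30)
  q = 4: r = 12, s = 0 − 4·1 = -4, t = 1 − 4·(-3) = 13  (check: 426·(-4) + 132·13 = 12)
  q = 2: r = 6, s = 1 − 2·(-4) = 9, t = -3 − 2·13 = -29  (check: 426·9 + 132·(-29) = 6)
The row with r = 6 (the gcd) gives the Bezout coefficients s = 9, t = -29.
Result: 426 · (9) + 132 · (-29) = 6.

gcd(426, 132) = 6; s = 9, t = -29 (check: 426·9 + 132·(-29) = 6).
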